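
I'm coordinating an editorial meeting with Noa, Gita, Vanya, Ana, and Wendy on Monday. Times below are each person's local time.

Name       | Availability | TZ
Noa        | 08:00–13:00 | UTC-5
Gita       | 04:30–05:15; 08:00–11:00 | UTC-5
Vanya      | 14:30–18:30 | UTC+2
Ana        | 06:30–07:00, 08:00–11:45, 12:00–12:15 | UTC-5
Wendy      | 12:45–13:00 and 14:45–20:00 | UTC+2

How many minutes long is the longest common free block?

180

Noa in UTC: 13:00-18:00 (add 5h to convert from UTC-5).
Gita in UTC: 09:30-10:15, 13:00-16:00 (add 5h to convert from UTC-5).
Vanya in UTC: 12:30-16:30 (subtract 2h to convert from UTC+2).
Ana in UTC: 11:30-12:00, 13:00-16:45, 17:00-17:15 (add 5h to convert from UTC-5).
Wendy in UTC: 10:45-11:00, 12:45-18:00 (subtract 2h to convert from UTC+2).
Noa ∩ Gita: 13:00-16:00.
Noa ∩ Gita ∩ Vanya: 13:00-16:00.
Noa ∩ Gita ∩ Vanya ∩ Ana: 13:00-16:00.
Noa ∩ Gita ∩ Vanya ∩ Ana ∩ Wendy: 13:00-16:00.
The longest is 13:00-16:00 at 180 minutes.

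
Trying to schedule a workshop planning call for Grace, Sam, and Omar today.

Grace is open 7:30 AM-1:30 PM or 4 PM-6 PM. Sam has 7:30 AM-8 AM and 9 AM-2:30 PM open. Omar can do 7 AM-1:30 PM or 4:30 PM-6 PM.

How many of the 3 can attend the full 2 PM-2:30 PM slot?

Sam can make the full 14:00-14:30 slot — that's 1.

1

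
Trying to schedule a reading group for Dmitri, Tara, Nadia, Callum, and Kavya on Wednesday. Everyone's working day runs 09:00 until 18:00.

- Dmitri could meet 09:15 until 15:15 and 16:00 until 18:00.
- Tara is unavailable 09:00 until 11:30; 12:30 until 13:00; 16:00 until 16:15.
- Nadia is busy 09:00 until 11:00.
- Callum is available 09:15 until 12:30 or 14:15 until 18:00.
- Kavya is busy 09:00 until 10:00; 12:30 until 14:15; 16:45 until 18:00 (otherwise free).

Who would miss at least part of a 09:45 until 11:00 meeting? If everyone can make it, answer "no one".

Kavya, Nadia, Tara

Dmitri free: 09:15-15:15, 16:00-18:00.
Tara free: 11:30-12:30, 13:00-16:00, 16:15-18:00 (invert busy blocks within the working day).
Nadia free: 11:00-18:00 (invert busy blocks within the working day).
Callum free: 09:15-12:30, 14:15-18:00.
Kavya free: 10:00-12:30, 14:15-16:45 (invert busy blocks within the working day).
Dmitri: free for 09:45-11:00. Tara: not fully free for 09:45-11:00. Nadia: not fully free for 09:45-11:00. Callum: free for 09:45-11:00. Kavya: not fully free for 09:45-11:00.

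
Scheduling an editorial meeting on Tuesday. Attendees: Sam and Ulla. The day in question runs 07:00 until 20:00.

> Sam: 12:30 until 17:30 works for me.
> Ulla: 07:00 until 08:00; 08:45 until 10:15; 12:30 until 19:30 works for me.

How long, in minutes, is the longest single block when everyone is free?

Sam ∩ Ulla: 12:30-17:30.
The longest is 12:30-17:30 at 300 minutes.

300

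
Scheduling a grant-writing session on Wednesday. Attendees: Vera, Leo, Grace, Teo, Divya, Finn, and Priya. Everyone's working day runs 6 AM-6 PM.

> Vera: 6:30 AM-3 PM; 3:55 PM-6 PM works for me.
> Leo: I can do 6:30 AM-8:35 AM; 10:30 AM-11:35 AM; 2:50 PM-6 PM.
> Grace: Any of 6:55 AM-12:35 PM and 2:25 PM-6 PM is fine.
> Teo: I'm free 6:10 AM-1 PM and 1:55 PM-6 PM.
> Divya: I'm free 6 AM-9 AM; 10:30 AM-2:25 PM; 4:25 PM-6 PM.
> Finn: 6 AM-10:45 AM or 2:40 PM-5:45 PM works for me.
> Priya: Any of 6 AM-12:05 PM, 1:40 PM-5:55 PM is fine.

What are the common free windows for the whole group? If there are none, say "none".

06:55-08:35, 10:30-10:45, 16:25-17:45

Vera ∩ Leo: 06:30-08:35, 10:30-11:35, 14:50-15:00, 15:55-18:00.
Vera ∩ Leo ∩ Grace: 06:55-08:35, 10:30-11:35, 14:50-15:00, 15:55-18:00.
Vera ∩ Leo ∩ Grace ∩ Teo: 06:55-08:35, 10:30-11:35, 14:50-15:00, 15:55-18:00.
Vera ∩ Leo ∩ Grace ∩ Teo ∩ Divya: 06:55-08:35, 10:30-11:35, 16:25-18:00.
Vera ∩ Leo ∩ Grace ∩ Teo ∩ Divya ∩ Finn: 06:55-08:35, 10:30-10:45, 16:25-17:45.
Vera ∩ Leo ∩ Grace ∩ Teo ∩ Divya ∩ Finn ∩ Priya: 06:55-08:35, 10:30-10:45, 16:25-17:45.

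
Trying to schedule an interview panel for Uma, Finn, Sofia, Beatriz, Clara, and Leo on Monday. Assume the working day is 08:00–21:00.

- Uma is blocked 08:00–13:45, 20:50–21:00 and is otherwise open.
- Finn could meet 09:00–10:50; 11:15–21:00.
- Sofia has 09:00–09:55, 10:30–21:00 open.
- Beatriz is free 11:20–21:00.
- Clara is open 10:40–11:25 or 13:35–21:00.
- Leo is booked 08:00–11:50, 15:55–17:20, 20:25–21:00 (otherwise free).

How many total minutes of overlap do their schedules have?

Uma free: 13:45-20:50 (invert busy blocks within the working day).
Finn free: 09:00-10:50, 11:15-21:00.
Sofia free: 09:00-09:55, 10:30-21:00.
Beatriz free: 11:20-21:00.
Clara free: 10:40-11:25, 13:35-21:00.
Leo free: 11:50-15:55, 17:20-20:25 (invert busy blocks within the working day).
Uma ∩ Finn: 13:45-20:50.
Uma ∩ Finn ∩ Sofia: 13:45-20:50.
Uma ∩ Finn ∩ Sofia ∩ Beatriz: 13:45-20:50.
Uma ∩ Finn ∩ Sofia ∩ Beatriz ∩ Clara: 13:45-20:50.
Uma ∩ Finn ∩ Sofia ∩ Beatriz ∩ Clara ∩ Leo: 13:45-15:55, 17:20-20:25.
Summing the common windows: 130 + 185 = 315 minutes.

315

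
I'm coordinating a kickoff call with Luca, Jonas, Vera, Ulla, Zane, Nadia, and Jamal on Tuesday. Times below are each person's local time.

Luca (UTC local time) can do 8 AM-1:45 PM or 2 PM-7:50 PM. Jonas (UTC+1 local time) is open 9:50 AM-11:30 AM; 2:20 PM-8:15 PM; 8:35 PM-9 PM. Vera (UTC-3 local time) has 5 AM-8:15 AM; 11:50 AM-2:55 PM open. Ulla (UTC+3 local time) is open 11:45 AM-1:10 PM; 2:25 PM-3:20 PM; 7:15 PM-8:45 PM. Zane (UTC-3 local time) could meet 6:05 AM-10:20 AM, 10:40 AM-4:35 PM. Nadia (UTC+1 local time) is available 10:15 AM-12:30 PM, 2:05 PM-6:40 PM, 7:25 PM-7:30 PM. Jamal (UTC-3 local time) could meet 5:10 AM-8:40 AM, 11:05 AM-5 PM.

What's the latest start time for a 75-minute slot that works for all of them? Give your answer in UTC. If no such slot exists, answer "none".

Luca in UTC: 08:00-13:45, 14:00-19:50.
Jonas in UTC: 08:50-10:30, 13:20-19:15, 19:35-20:00 (subtract 1h to convert from UTC+1).
Vera in UTC: 08:00-11:15, 14:50-17:55 (add 3h to convert from UTC-3).
Ulla in UTC: 08:45-10:10, 11:25-12:20, 16:15-17:45 (subtract 3h to convert from UTC+3).
Zane in UTC: 09:05-13:20, 13:40-19:35 (add 3h to convert from UTC-3).
Nadia in UTC: 09:15-11:30, 13:05-17:40, 18:25-18:30 (subtract 1h to convert from UTC+1).
Jamal in UTC: 08:10-11:40, 14:05-20:00 (add 3h to convert from UTC-3).
Luca ∩ Jonas: 08:50-10:30, 13:20-13:45, 14:00-19:15, 19:35-19:50.
Luca ∩ Jonas ∩ Vera: 08:50-10:30, 14:50-17:55.
Luca ∩ Jonas ∩ Vera ∩ Ulla: 08:50-10:10, 16:15-17:45.
Luca ∩ Jonas ∩ Vera ∩ Ulla ∩ Zane: 09:05-10:10, 16:15-17:45.
Luca ∩ Jonas ∩ Vera ∩ Ulla ∩ Zane ∩ Nadia: 09:15-10:10, 16:15-17:40.
Luca ∩ Jonas ∩ Vera ∩ Ulla ∩ Zane ∩ Nadia ∩ Jamal: 09:15-10:10, 16:15-17:40.
So the common availability across everyone is 09:15-10:10, 16:15-17:40.
The last common window of at least 75 minutes is 16:15-17:40; a 75-minute meeting can start as late as 16:25 and still end by 17:40.

16:25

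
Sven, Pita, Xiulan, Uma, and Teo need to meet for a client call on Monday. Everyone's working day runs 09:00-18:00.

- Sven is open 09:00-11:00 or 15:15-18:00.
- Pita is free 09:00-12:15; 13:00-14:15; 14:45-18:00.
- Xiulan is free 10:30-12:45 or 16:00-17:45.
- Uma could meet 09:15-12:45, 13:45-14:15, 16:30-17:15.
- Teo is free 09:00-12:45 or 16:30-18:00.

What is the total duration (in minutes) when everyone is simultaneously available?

75

Sven ∩ Pita: 09:00-11:00, 15:15-18:00.
Sven ∩ Pita ∩ Xiulan: 10:30-11:00, 16:00-17:45.
Sven ∩ Pita ∩ Xiulan ∩ Uma: 10:30-11:00, 16:30-17:15.
Sven ∩ Pita ∩ Xiulan ∩ Uma ∩ Teo: 10:30-11:00, 16:30-17:15.
Summing the common windows: 30 + 45 = 75 minutes.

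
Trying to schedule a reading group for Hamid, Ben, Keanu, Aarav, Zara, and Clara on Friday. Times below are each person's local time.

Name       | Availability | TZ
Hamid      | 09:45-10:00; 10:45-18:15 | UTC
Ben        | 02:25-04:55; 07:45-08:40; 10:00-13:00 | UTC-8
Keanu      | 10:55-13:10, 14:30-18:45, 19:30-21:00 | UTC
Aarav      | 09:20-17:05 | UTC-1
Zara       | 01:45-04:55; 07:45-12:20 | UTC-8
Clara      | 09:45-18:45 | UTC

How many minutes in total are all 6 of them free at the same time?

Hamid in UTC: 09:45-10:00, 10:45-18:15.
Ben in UTC: 10:25-12:55, 15:45-16:40, 18:00-21:00 (add 8h to convert from UTC-8).
Keanu in UTC: 10:55-13:10, 14:30-18:45, 19:30-21:00.
Aarav in UTC: 10:20-18:05 (add 1h to convert from UTC-1).
Zara in UTC: 09:45-12:55, 15:45-20:20 (add 8h to convert from UTC-8).
Clara in UTC: 09:45-18:45.
Hamid ∩ Ben: 10:45-12:55, 15:45-16:40, 18:00-18:15.
Hamid ∩ Ben ∩ Keanu: 10:55-12:55, 15:45-16:40, 18:00-18:15.
Hamid ∩ Ben ∩ Keanu ∩ Aarav: 10:55-12:55, 15:45-16:40, 18:00-18:05.
Hamid ∩ Ben ∩ Keanu ∩ Aarav ∩ Zara: 10:55-12:55, 15:45-16:40, 18:00-18:05.
Hamid ∩ Ben ∩ Keanu ∩ Aarav ∩ Zara ∩ Clara: 10:55-12:55, 15:45-16:40, 18:00-18:05.
Those are the intersection windows.
Summing the common windows: 120 + 55 + 5 = 180 minutes.

180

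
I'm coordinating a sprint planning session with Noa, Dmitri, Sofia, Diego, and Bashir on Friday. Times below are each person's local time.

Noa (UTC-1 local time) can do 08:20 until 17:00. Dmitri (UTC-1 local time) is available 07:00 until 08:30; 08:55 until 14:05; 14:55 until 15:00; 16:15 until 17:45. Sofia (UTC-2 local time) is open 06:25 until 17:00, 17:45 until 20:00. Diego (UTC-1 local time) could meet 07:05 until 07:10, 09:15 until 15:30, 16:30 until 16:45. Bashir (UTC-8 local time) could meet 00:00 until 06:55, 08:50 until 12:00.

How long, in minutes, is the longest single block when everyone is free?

Noa in UTC: 09:20-18:00 (add 1h to convert from UTC-1).
Dmitri in UTC: 08:00-09:30, 09:55-15:05, 15:55-16:00, 17:15-18:45 (add 1h to convert from UTC-1).
Sofia in UTC: 08:25-19:00, 19:45-22:00 (add 2h to convert from UTC-2).
Diego in UTC: 08:05-08:10, 10:15-16:30, 17:30-17:45 (add 1h to convert from UTC-1).
Bashir in UTC: 08:00-14:55, 16:50-20:00 (add 8h to convert from UTC-8).
Noa ∩ Dmitri: 09:20-09:30, 09:55-15:05, 15:55-16:00, 17:15-18:00.
Noa ∩ Dmitri ∩ Sofia: 09:20-09:30, 09:55-15:05, 15:55-16:00, 17:15-18:00.
Noa ∩ Dmitri ∩ Sofia ∩ Diego: 10:15-15:05, 15:55-16:00, 17:30-17:45.
Noa ∩ Dmitri ∩ Sofia ∩ Diego ∩ Bashir: 10:15-14:55, 17:30-17:45.
The longest is 10:15-14:55 at 280 minutes.

280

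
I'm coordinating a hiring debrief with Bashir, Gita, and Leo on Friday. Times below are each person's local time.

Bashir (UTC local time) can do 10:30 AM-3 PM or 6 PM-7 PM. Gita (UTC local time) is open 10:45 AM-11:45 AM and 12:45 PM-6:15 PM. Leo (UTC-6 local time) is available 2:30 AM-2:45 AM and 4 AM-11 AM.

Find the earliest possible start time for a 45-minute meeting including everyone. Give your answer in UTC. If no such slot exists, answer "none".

10:45

Bashir in UTC: 10:30-15:00, 18:00-19:00.
Gita in UTC: 10:45-11:45, 12:45-18:15.
Leo in UTC: 08:30-08:45, 10:00-17:00 (add 6h to convert from UTC-6).
Bashir ∩ Gita: 10:45-11:45, 12:45-15:00, 18:00-18:15.
Bashir ∩ Gita ∩ Leo: 10:45-11:45, 12:45-15:00.
The first common window of at least 45 minutes is 10:45-11:45, so the earliest start is 10:45.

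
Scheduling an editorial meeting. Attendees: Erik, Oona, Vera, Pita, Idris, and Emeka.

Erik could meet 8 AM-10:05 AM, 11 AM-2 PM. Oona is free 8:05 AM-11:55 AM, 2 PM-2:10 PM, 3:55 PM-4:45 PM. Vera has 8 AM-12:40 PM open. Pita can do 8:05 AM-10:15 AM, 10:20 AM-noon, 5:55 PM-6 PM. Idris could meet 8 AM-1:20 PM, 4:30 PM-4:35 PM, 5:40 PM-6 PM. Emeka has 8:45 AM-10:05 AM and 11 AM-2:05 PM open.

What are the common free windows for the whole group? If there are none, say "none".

08:45-10:05, 11:00-11:55

Erik ∩ Oona: 08:05-10:05, 11:00-11:55.
Erik ∩ Oona ∩ Vera: 08:05-10:05, 11:00-11:55.
Erik ∩ Oona ∩ Vera ∩ Pita: 08:05-10:05, 11:00-11:55.
Erik ∩ Oona ∩ Vera ∩ Pita ∩ Idris: 08:05-10:05, 11:00-11:55.
Erik ∩ Oona ∩ Vera ∩ Pita ∩ Idris ∩ Emeka: 08:45-10:05, 11:00-11:55.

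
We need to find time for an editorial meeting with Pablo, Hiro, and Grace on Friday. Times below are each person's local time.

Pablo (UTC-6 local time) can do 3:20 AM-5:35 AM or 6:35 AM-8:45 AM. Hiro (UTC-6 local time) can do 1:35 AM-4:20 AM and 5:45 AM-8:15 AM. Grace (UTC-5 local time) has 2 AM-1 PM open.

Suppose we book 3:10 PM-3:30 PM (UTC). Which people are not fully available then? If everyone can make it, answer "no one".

Pablo in UTC: 09:20-11:35, 12:35-14:45 (add 6h to convert from UTC-6).
Hiro in UTC: 07:35-10:20, 11:45-14:15 (add 6h to convert from UTC-6).
Grace in UTC: 07:00-18:00 (add 5h to convert from UTC-5).
Pablo: not fully free for 15:10-15:30. Hiro: not fully free for 15:10-15:30. Grace: free for 15:10-15:30.

Hiro, Pablo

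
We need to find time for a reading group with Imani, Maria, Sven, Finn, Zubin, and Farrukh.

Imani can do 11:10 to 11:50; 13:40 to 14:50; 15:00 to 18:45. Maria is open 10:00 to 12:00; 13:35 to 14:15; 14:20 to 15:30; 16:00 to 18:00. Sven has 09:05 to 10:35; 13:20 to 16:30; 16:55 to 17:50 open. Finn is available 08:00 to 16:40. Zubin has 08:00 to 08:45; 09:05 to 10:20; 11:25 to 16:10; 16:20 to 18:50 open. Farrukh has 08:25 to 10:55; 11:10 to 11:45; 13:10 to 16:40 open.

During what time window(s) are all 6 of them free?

13:40-14:15, 14:20-14:50, 15:00-15:30, 16:00-16:10, 16:20-16:30

Imani ∩ Maria: 11:10-11:50, 13:40-14:15, 14:20-14:50, 15:00-15:30, 16:00-18:00.
Imani ∩ Maria ∩ Sven: 13:40-14:15, 14:20-14:50, 15:00-15:30, 16:00-16:30, 16:55-17:50.
Imani ∩ Maria ∩ Sven ∩ Finn: 13:40-14:15, 14:20-14:50, 15:00-15:30, 16:00-16:30.
Imani ∩ Maria ∩ Sven ∩ Finn ∩ Zubin: 13:40-14:15, 14:20-14:50, 15:00-15:30, 16:00-16:10, 16:20-16:30.
Imani ∩ Maria ∩ Sven ∩ Finn ∩ Zubin ∩ Farrukh: 13:40-14:15, 14:20-14:50, 15:00-15:30, 16:00-16:10, 16:20-16:30.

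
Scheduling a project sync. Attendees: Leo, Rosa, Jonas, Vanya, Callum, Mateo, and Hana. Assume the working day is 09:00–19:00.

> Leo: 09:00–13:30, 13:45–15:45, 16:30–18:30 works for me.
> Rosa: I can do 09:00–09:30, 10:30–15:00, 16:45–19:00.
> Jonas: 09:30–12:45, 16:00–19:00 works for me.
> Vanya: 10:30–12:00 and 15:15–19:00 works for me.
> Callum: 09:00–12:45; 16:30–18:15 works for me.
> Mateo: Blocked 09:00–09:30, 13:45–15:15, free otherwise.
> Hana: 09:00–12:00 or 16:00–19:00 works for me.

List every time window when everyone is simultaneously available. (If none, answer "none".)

10:30-12:00, 16:45-18:15

Leo free: 09:00-13:30, 13:45-15:45, 16:30-18:30.
Rosa free: 09:00-09:30, 10:30-15:00, 16:45-19:00.
Jonas free: 09:30-12:45, 16:00-19:00.
Vanya free: 10:30-12:00, 15:15-19:00.
Callum free: 09:00-12:45, 16:30-18:15.
Mateo free: 09:30-13:45, 15:15-19:00 (invert busy blocks within the working day).
Hana free: 09:00-12:00, 16:00-19:00.
Leo ∩ Rosa: 09:00-09:30, 10:30-13:30, 13:45-15:00, 16:45-18:30.
Leo ∩ Rosa ∩ Jonas: 10:30-12:45, 16:45-18:30.
Leo ∩ Rosa ∩ Jonas ∩ Vanya: 10:30-12:00, 16:45-18:30.
Leo ∩ Rosa ∩ Jonas ∩ Vanya ∩ Callum: 10:30-12:00, 16:45-18:15.
Leo ∩ Rosa ∩ Jonas ∩ Vanya ∩ Callum ∩ Mateo: 10:30-12:00, 16:45-18:15.
Leo ∩ Rosa ∩ Jonas ∩ Vanya ∩ Callum ∩ Mateo ∩ Hana: 10:30-12:00, 16:45-18:15.
So the common availability across everyone is 10:30-12:00, 16:45-18:15.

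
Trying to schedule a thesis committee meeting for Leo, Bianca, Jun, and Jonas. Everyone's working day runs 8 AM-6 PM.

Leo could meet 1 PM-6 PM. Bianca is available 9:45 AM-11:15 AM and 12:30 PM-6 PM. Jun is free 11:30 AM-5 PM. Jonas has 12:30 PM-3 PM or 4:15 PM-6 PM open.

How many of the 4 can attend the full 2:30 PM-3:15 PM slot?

Leo, Bianca, and Jun can make the full 14:30-15:15 slot — that's 3.

3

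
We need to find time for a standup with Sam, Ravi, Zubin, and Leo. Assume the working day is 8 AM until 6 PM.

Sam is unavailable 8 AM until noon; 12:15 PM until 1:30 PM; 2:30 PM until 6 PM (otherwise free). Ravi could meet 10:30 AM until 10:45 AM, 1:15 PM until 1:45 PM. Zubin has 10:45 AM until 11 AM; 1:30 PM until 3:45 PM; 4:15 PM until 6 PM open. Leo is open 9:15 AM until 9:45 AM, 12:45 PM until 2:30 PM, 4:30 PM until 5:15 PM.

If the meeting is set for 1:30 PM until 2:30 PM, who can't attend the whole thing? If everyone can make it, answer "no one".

Ravi

Sam free: 12:00-12:15, 13:30-14:30 (invert busy blocks within the working day).
Ravi free: 10:30-10:45, 13:15-13:45.
Zubin free: 10:45-11:00, 13:30-15:45, 16:15-18:00.
Leo free: 09:15-09:45, 12:45-14:30, 16:30-17:15.
Sam: free for 13:30-14:30. Ravi: not fully free for 13:30-14:30. Zubin: free for 13:30-14:30. Leo: free for 13:30-14:30.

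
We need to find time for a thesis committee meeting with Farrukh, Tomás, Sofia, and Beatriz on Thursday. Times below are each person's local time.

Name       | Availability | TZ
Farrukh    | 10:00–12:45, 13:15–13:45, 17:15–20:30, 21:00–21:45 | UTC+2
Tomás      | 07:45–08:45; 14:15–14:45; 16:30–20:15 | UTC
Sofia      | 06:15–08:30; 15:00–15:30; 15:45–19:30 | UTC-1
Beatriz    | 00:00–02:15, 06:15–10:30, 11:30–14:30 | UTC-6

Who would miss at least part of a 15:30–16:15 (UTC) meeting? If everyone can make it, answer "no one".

Sofia, Tomás

Farrukh in UTC: 08:00-10:45, 11:15-11:45, 15:15-18:30, 19:00-19:45 (subtract 2h to convert from UTC+2).
Tomás in UTC: 07:45-08:45, 14:15-14:45, 16:30-20:15.
Sofia in UTC: 07:15-09:30, 16:00-16:30, 16:45-20:30 (add 1h to convert from UTC-1).
Beatriz in UTC: 06:00-08:15, 12:15-16:30, 17:30-20:30 (add 6h to convert from UTC-6).
Farrukh: free for 15:30-16:15. Tomás: not fully free for 15:30-16:15. Sofia: not fully free for 15:30-16:15. Beatriz: free for 15:30-16:15.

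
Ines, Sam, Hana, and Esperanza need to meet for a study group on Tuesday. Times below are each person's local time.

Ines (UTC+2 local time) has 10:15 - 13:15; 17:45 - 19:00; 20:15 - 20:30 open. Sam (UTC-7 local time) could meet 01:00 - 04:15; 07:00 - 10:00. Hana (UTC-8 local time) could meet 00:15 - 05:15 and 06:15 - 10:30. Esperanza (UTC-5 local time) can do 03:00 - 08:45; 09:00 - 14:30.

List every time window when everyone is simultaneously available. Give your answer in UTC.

Ines in UTC: 08:15-11:15, 15:45-17:00, 18:15-18:30 (subtract 2h to convert from UTC+2).
Sam in UTC: 08:00-11:15, 14:00-17:00 (add 7h to convert from UTC-7).
Hana in UTC: 08:15-13:15, 14:15-18:30 (add 8h to convert from UTC-8).
Esperanza in UTC: 08:00-13:45, 14:00-19:30 (add 5h to convert from UTC-5).
Ines ∩ Sam: 08:15-11:15, 15:45-17:00.
Ines ∩ Sam ∩ Hana: 08:15-11:15, 15:45-17:00.
Ines ∩ Sam ∩ Hana ∩ Esperanza: 08:15-11:15, 15:45-17:00.

08:15-11:15, 15:45-17:00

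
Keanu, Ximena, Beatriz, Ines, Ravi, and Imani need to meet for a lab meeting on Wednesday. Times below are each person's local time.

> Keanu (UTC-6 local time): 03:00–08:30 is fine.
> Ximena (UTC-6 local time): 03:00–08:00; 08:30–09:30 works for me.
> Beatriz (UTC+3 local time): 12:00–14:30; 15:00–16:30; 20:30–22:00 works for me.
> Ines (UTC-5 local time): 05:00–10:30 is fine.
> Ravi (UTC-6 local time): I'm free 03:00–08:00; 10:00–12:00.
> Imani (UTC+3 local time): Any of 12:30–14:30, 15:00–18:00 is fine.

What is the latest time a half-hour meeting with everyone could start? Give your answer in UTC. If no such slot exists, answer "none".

13:00

Keanu in UTC: 09:00-14:30 (add 6h to convert from UTC-6).
Ximena in UTC: 09:00-14:00, 14:30-15:30 (add 6h to convert from UTC-6).
Beatriz in UTC: 09:00-11:30, 12:00-13:30, 17:30-19:00 (subtract 3h to convert from UTC+3).
Ines in UTC: 10:00-15:30 (add 5h to convert from UTC-5).
Ravi in UTC: 09:00-14:00, 16:00-18:00 (add 6h to convert from UTC-6).
Imani in UTC: 09:30-11:30, 12:00-15:00 (subtract 3h to convert from UTC+3).
Keanu ∩ Ximena: 09:00-14:00.
Keanu ∩ Ximena ∩ Beatriz: 09:00-11:30, 12:00-13:30.
Keanu ∩ Ximena ∩ Beatriz ∩ Ines: 10:00-11:30, 12:00-13:30.
Keanu ∩ Ximena ∩ Beatriz ∩ Ines ∩ Ravi: 10:00-11:30, 12:00-13:30.
Keanu ∩ Ximena ∩ Beatriz ∩ Ines ∩ Ravi ∩ Imani: 10:00-11:30, 12:00-13:30.
The last common window of at least 30 minutes is 12:00-13:30; a 30-minute meeting can start as late as 13:00 and still end by 13:30.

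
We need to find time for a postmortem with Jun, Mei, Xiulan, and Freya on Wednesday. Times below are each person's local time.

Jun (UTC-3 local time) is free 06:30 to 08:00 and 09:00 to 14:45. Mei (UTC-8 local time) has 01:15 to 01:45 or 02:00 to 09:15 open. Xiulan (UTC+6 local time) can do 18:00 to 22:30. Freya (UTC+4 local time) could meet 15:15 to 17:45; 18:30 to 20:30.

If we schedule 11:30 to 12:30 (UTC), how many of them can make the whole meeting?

Jun in UTC: 09:30-11:00, 12:00-17:45 (add 3h to convert from UTC-3).
Mei in UTC: 09:15-09:45, 10:00-17:15 (add 8h to convert from UTC-8).
Xiulan in UTC: 12:00-16:30 (subtract 6h to convert from UTC+6).
Freya in UTC: 11:15-13:45, 14:30-16:30 (subtract 4h to convert from UTC+4).
Mei and Freya can make the full 11:30-12:30 slot — that's 2.

2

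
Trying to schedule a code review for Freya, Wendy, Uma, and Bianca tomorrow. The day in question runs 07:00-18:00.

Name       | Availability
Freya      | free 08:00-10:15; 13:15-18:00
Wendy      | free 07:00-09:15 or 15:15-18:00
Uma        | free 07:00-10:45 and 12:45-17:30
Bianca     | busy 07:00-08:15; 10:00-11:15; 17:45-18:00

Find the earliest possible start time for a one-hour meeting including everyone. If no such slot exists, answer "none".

Freya free: 08:00-10:15, 13:15-18:00.
Wendy free: 07:00-09:15, 15:15-18:00.
Uma free: 07:00-10:45, 12:45-17:30.
Bianca free: 08:15-10:00, 11:15-17:45 (invert busy blocks within the working day).
Freya ∩ Wendy: 08:00-09:15, 15:15-18:00.
Freya ∩ Wendy ∩ Uma: 08:00-09:15, 15:15-17:30.
Freya ∩ Wendy ∩ Uma ∩ Bianca: 08:15-09:15, 15:15-17:30.
The first common window of at least 60 minutes is 08:15-09:15, so the earliest start is 08:15.

08:15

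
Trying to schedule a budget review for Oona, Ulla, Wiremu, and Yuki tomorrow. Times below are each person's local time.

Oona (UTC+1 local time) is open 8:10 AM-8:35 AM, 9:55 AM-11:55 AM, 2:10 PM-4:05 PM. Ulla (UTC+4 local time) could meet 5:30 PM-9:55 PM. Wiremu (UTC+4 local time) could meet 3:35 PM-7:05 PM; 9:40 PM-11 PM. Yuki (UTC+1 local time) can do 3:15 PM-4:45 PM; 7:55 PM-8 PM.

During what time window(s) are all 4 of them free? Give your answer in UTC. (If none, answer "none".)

14:15-15:05

Oona in UTC: 07:10-07:35, 08:55-10:55, 13:10-15:05 (subtract 1h to convert from UTC+1).
Ulla in UTC: 13:30-17:55 (subtract 4h to convert from UTC+4).
Wiremu in UTC: 11:35-15:05, 17:40-19:00 (subtract 4h to convert from UTC+4).
Yuki in UTC: 14:15-15:45, 18:55-19:00 (subtract 1h to convert from UTC+1).
Oona ∩ Ulla: 13:30-15:05.
Oona ∩ Ulla ∩ Wiremu: 13:30-15:05.
Oona ∩ Ulla ∩ Wiremu ∩ Yuki: 14:15-15:05.
Those are the intersection windows.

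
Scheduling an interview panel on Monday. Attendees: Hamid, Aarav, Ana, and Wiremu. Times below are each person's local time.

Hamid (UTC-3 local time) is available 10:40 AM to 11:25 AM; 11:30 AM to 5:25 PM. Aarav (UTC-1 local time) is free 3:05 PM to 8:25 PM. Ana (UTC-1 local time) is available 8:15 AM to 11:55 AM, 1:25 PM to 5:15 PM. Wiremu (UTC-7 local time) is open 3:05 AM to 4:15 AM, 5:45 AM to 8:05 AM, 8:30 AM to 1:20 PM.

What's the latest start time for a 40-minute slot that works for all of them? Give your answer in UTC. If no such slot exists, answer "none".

17:35

Hamid in UTC: 13:40-14:25, 14:30-20:25 (add 3h to convert from UTC-3).
Aarav in UTC: 16:05-21:25 (add 1h to convert from UTC-1).
Ana in UTC: 09:15-12:55, 14:25-18:15 (add 1h to convert from UTC-1).
Wiremu in UTC: 10:05-11:15, 12:45-15:05, 15:30-20:20 (add 7h to convert from UTC-7).
Hamid ∩ Aarav: 16:05-20:25.
Hamid ∩ Aarav ∩ Ana: 16:05-18:15.
Hamid ∩ Aarav ∩ Ana ∩ Wiremu: 16:05-18:15.
The last common window of at least 40 minutes is 16:05-18:15; a 40-minute meeting can start as late as 17:35 and still end by 18:15.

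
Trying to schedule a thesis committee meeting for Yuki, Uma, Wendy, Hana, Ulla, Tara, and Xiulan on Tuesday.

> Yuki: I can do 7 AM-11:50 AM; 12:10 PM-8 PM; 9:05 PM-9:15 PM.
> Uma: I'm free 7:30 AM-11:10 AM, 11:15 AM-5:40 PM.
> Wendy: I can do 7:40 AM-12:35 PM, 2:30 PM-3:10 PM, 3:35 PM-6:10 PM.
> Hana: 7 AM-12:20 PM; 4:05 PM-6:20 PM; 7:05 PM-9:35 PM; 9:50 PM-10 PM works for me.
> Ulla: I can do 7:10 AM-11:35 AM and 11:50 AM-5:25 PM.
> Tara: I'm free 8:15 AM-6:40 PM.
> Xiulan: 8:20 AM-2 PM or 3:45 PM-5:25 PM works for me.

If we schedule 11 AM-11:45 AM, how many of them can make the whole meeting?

5

Yuki, Wendy, Hana, Tara, and Xiulan can make the full 11:00-11:45 slot — that's 5.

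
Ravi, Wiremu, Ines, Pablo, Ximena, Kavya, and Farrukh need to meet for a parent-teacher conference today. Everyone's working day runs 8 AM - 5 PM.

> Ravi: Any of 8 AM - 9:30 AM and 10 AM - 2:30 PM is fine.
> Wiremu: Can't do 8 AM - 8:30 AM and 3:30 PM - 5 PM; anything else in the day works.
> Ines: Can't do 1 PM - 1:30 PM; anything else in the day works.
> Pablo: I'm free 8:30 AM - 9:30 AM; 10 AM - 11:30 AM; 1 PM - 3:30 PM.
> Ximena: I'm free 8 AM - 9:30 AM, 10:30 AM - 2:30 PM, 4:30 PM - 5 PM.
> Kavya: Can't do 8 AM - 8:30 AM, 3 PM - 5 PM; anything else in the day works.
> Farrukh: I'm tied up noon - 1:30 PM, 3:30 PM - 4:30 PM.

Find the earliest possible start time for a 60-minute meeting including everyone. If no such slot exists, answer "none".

08:30

Ravi free: 08:00-09:30, 10:00-14:30.
Wiremu free: 08:30-15:30 (invert busy blocks within the working day).
Ines free: 08:00-13:00, 13:30-17:00 (invert busy blocks within the working day).
Pablo free: 08:30-09:30, 10:00-11:30, 13:00-15:30.
Ximena free: 08:00-09:30, 10:30-14:30, 16:30-17:00.
Kavya free: 08:30-15:00 (invert busy blocks within the working day).
Farrukh free: 08:00-12:00, 13:30-15:30, 16:30-17:00 (invert busy blocks within the working day).
Ravi ∩ Wiremu: 08:30-09:30, 10:00-14:30.
Ravi ∩ Wiremu ∩ Ines: 08:30-09:30, 10:00-13:00, 13:30-14:30.
Ravi ∩ Wiremu ∩ Ines ∩ Pablo: 08:30-09:30, 10:00-11:30, 13:30-14:30.
Ravi ∩ Wiremu ∩ Ines ∩ Pablo ∩ Ximena: 08:30-09:30, 10:30-11:30, 13:30-14:30.
Ravi ∩ Wiremu ∩ Ines ∩ Pablo ∩ Ximena ∩ Kavya: 08:30-09:30, 10:30-11:30, 13:30-14:30.
Ravi ∩ Wiremu ∩ Ines ∩ Pablo ∩ Ximena ∩ Kavya ∩ Farrukh: 08:30-09:30, 10:30-11:30, 13:30-14:30.
Those are the intersection windows.
The first common window of at least 60 minutes is 08:30-09:30, so the earliest start is 08:30.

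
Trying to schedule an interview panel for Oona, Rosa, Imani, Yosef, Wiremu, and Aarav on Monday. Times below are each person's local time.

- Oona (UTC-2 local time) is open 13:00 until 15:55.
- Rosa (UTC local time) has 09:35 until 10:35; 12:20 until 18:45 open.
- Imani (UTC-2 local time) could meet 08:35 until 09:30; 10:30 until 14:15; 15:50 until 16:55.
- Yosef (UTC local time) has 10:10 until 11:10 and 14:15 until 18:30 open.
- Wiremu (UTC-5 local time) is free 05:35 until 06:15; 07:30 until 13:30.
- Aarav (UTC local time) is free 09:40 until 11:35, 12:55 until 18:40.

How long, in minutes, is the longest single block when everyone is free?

75

Oona in UTC: 15:00-17:55 (add 2h to convert from UTC-2).
Rosa in UTC: 09:35-10:35, 12:20-18:45.
Imani in UTC: 10:35-11:30, 12:30-16:15, 17:50-18:55 (add 2h to convert from UTC-2).
Yosef in UTC: 10:10-11:10, 14:15-18:30.
Wiremu in UTC: 10:35-11:15, 12:30-18:30 (add 5h to convert from UTC-5).
Aarav in UTC: 09:40-11:35, 12:55-18:40.
Oona ∩ Rosa: 15:00-17:55.
Oona ∩ Rosa ∩ Imani: 15:00-16:15, 17:50-17:55.
Oona ∩ Rosa ∩ Imani ∩ Yosef: 15:00-16:15, 17:50-17:55.
Oona ∩ Rosa ∩ Imani ∩ Yosef ∩ Wiremu: 15:00-16:15, 17:50-17:55.
Oona ∩ Rosa ∩ Imani ∩ Yosef ∩ Wiremu ∩ Aarav: 15:00-16:15, 17:50-17:55.
The longest is 15:00-16:15 at 75 minutes.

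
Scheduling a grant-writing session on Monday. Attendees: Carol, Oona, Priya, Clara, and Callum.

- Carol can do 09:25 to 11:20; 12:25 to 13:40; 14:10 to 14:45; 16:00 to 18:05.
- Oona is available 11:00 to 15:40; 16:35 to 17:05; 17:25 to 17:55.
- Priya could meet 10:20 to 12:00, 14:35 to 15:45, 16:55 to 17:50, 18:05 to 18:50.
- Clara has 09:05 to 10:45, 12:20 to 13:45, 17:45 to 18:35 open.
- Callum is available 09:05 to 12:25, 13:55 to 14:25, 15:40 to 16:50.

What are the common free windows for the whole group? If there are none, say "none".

none

Carol ∩ Oona: 11:00-11:20, 12:25-13:40, 14:10-14:45, 16:35-17:05, 17:25-17:55.
Carol ∩ Oona ∩ Priya: 11:00-11:20, 14:35-14:45, 16:55-17:05, 17:25-17:50.
Carol ∩ Oona ∩ Priya ∩ Clara: 17:45-17:50.
Carol ∩ Oona ∩ Priya ∩ Clara ∩ Callum: ∅.
There is no time when everyone is free.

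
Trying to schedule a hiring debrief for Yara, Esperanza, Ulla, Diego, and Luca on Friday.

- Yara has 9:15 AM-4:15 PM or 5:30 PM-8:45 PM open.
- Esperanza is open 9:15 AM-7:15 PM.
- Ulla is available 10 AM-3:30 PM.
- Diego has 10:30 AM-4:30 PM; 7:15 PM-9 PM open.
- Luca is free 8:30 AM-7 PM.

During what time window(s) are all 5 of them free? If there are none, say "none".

Yara ∩ Esperanza: 09:15-16:15, 17:30-19:15.
Yara ∩ Esperanza ∩ Ulla: 10:00-15:30.
Yara ∩ Esperanza ∩ Ulla ∩ Diego: 10:30-15:30.
Yara ∩ Esperanza ∩ Ulla ∩ Diego ∩ Luca: 10:30-15:30.
So the common availability across everyone is 10:30-15:30.

10:30-15:30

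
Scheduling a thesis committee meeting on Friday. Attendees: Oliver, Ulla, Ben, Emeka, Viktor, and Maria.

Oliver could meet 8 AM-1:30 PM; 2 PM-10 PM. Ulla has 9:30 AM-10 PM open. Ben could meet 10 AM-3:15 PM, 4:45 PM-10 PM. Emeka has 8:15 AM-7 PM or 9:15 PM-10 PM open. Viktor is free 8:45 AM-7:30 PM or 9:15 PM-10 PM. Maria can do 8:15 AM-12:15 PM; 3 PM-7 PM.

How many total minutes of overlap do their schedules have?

Oliver ∩ Ulla: 09:30-13:30, 14:00-22:00.
Oliver ∩ Ulla ∩ Ben: 10:00-13:30, 14:00-15:15, 16:45-22:00.
Oliver ∩ Ulla ∩ Ben ∩ Emeka: 10:00-13:30, 14:00-15:15, 16:45-19:00, 21:15-22:00.
Oliver ∩ Ulla ∩ Ben ∩ Emeka ∩ Viktor: 10:00-13:30, 14:00-15:15, 16:45-19:00, 21:15-22:00.
Oliver ∩ Ulla ∩ Ben ∩ Emeka ∩ Viktor ∩ Maria: 10:00-12:15, 15:00-15:15, 16:45-19:00.
Those are the intersection windows.
Summing the common windows: 135 + 15 + 135 = 285 minutes.

285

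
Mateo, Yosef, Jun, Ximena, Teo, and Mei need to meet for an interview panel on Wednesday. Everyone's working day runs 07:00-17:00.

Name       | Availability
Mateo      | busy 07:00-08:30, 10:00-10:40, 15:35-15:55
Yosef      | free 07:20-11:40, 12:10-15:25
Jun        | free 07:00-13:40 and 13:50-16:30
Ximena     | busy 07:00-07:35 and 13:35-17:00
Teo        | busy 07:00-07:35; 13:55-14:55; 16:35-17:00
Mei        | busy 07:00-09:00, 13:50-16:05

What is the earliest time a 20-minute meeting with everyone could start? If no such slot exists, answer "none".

Mateo free: 08:30-10:00, 10:40-15:35, 15:55-17:00 (invert busy blocks within the working day).
Yosef free: 07:20-11:40, 12:10-15:25.
Jun free: 07:00-13:40, 13:50-16:30.
Ximena free: 07:35-13:35 (invert busy blocks within the working day).
Teo free: 07:35-13:55, 14:55-16:35 (invert busy blocks within the working day).
Mei free: 09:00-13:50, 16:05-17:00 (invert busy blocks within the working day).
Mateo ∩ Yosef: 08:30-10:00, 10:40-11:40, 12:10-15:25.
Mateo ∩ Yosef ∩ Jun: 08:30-10:00, 10:40-11:40, 12:10-13:40, 13:50-15:25.
Mateo ∩ Yosef ∩ Jun ∩ Ximena: 08:30-10:00, 10:40-11:40, 12:10-13:35.
Mateo ∩ Yosef ∩ Jun ∩ Ximena ∩ Teo: 08:30-10:00, 10:40-11:40, 12:10-13:35.
Mateo ∩ Yosef ∩ Jun ∩ Ximena ∩ Teo ∩ Mei: 09:00-10:00, 10:40-11:40, 12:10-13:35.
The first common window of at least 20 minutes is 09:00-10:00, so the earliest start is 09:00.

09:00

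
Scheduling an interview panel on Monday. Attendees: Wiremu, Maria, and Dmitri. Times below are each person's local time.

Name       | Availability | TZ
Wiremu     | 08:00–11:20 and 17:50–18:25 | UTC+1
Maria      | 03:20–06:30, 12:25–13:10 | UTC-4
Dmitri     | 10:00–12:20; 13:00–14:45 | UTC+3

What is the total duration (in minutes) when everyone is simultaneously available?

Wiremu in UTC: 07:00-10:20, 16:50-17:25 (subtract 1h to convert from UTC+1).
Maria in UTC: 07:20-10:30, 16:25-17:10 (add 4h to convert from UTC-4).
Dmitri in UTC: 07:00-09:20, 10:00-11:45 (subtract 3h to convert from UTC+3).
Wiremu ∩ Maria: 07:20-10:20, 16:50-17:10.
Wiremu ∩ Maria ∩ Dmitri: 07:20-09:20, 10:00-10:20.
Summing the common windows: 120 + 20 = 140 minutes.

140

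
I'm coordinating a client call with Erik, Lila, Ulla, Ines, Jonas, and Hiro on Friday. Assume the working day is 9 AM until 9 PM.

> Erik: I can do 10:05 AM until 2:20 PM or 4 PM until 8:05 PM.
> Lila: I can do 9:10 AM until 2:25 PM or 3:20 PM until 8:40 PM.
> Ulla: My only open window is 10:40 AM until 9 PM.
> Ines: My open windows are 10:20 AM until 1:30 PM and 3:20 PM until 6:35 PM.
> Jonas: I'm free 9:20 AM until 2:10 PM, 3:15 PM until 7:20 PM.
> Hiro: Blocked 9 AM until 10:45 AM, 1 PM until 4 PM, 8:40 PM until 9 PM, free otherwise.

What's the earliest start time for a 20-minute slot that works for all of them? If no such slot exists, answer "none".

Erik free: 10:05-14:20, 16:00-20:05.
Lila free: 09:10-14:25, 15:20-20:40.
Ulla free: 10:40-21:00.
Ines free: 10:20-13:30, 15:20-18:35.
Jonas free: 09:20-14:10, 15:15-19:20.
Hiro free: 10:45-13:00, 16:00-20:40 (invert busy blocks within the working day).
Erik ∩ Lila: 10:05-14:20, 16:00-20:05.
Erik ∩ Lila ∩ Ulla: 10:40-14:20, 16:00-20:05.
Erik ∩ Lila ∩ Ulla ∩ Ines: 10:40-13:30, 16:00-18:35.
Erik ∩ Lila ∩ Ulla ∩ Ines ∩ Jonas: 10:40-13:30, 16:00-18:35.
Erik ∩ Lila ∩ Ulla ∩ Ines ∩ Jonas ∩ Hiro: 10:45-13:00, 16:00-18:35.
Those are the intersection windows.
The first common window of at least 20 minutes is 10:45-13:00, so the earliest start is 10:45.

10:45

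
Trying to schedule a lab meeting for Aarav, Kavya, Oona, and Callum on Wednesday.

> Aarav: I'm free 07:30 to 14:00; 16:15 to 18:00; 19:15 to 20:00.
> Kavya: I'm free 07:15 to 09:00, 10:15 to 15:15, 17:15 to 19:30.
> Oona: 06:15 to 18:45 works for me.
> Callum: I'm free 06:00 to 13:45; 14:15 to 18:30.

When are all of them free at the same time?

Aarav ∩ Kavya: 07:30-09:00, 10:15-14:00, 17:15-18:00, 19:15-19:30.
Aarav ∩ Kavya ∩ Oona: 07:30-09:00, 10:15-14:00, 17:15-18:00.
Aarav ∩ Kavya ∩ Oona ∩ Callum: 07:30-09:00, 10:15-13:45, 17:15-18:00.
Those are the intersection windows.

07:30-09:00, 10:15-13:45, 17:15-18:00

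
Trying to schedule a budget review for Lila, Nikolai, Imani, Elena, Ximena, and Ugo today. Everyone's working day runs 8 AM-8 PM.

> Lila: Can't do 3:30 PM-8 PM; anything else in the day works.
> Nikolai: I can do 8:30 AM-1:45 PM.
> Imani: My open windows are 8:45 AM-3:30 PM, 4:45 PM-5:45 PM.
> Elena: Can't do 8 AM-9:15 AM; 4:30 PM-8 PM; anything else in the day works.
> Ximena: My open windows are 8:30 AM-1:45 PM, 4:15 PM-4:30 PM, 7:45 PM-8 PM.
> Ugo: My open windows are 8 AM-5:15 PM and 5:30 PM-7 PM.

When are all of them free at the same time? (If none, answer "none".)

09:15-13:45

Lila free: 08:00-15:30 (invert busy blocks within the working day).
Nikolai free: 08:30-13:45.
Imani free: 08:45-15:30, 16:45-17:45.
Elena free: 09:15-16:30 (invert busy blocks within the working day).
Ximena free: 08:30-13:45, 16:15-16:30, 19:45-20:00.
Ugo free: 08:00-17:15, 17:30-19:00.
Lila ∩ Nikolai: 08:30-13:45.
Lila ∩ Nikolai ∩ Imani: 08:45-13:45.
Lila ∩ Nikolai ∩ Imani ∩ Elena: 09:15-13:45.
Lila ∩ Nikolai ∩ Imani ∩ Elena ∩ Ximena: 09:15-13:45.
Lila ∩ Nikolai ∩ Imani ∩ Elena ∩ Ximena ∩ Ugo: 09:15-13:45.
So the common availability across everyone is 09:15-13:45.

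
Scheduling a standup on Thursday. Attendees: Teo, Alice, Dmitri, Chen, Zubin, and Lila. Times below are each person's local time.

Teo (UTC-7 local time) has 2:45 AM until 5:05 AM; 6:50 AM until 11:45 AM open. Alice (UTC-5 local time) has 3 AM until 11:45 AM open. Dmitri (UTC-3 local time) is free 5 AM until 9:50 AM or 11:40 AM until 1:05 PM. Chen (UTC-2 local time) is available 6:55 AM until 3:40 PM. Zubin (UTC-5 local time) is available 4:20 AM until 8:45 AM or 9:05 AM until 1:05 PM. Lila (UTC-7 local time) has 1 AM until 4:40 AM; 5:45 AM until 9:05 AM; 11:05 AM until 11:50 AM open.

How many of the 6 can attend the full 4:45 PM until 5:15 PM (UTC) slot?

Teo in UTC: 09:45-12:05, 13:50-18:45 (add 7h to convert from UTC-7).
Alice in UTC: 08:00-16:45 (add 5h to convert from UTC-5).
Dmitri in UTC: 08:00-12:50, 14:40-16:05 (add 3h to convert from UTC-3).
Chen in UTC: 08:55-17:40 (add 2h to convert from UTC-2).
Zubin in UTC: 09:20-13:45, 14:05-18:05 (add 5h to convert from UTC-5).
Lila in UTC: 08:00-11:40, 12:45-16:05, 18:05-18:50 (add 7h to convert from UTC-7).
Teo, Chen, and Zubin can make the full 16:45-17:15 slot — that's 3.

3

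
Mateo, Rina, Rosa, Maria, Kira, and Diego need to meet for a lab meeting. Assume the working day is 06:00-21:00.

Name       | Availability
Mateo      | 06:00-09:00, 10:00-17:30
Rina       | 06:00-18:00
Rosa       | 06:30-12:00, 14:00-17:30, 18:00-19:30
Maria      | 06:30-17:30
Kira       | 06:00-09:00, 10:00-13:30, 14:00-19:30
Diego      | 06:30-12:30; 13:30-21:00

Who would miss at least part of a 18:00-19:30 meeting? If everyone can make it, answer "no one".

Mateo: not fully free for 18:00-19:30. Rina: not fully free for 18:00-19:30. Rosa: free for 18:00-19:30. Maria: not fully free for 18:00-19:30. Kira: free for 18:00-19:30. Diego: free for 18:00-19:30.

Maria, Mateo, Rina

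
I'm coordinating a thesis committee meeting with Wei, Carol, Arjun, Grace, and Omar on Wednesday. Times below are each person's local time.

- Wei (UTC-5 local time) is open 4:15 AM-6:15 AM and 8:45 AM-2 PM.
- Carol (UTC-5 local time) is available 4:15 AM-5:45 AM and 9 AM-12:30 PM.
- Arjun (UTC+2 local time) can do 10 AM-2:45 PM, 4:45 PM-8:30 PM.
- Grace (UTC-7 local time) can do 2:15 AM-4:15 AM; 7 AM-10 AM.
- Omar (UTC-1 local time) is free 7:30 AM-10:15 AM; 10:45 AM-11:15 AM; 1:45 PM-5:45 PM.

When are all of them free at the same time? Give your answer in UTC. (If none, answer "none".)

Wei in UTC: 09:15-11:15, 13:45-19:00 (add 5h to convert from UTC-5).
Carol in UTC: 09:15-10:45, 14:00-17:30 (add 5h to convert from UTC-5).
Arjun in UTC: 08:00-12:45, 14:45-18:30 (subtract 2h to convert from UTC+2).
Grace in UTC: 09:15-11:15, 14:00-17:00 (add 7h to convert from UTC-7).
Omar in UTC: 08:30-11:15, 11:45-12:15, 14:45-18:45 (add 1h to convert from UTC-1).
Wei ∩ Carol: 09:15-10:45, 14:00-17:30.
Wei ∩ Carol ∩ Arjun: 09:15-10:45, 14:45-17:30.
Wei ∩ Carol ∩ Arjun ∩ Grace: 09:15-10:45, 14:45-17:00.
Wei ∩ Carol ∩ Arjun ∩ Grace ∩ Omar: 09:15-10:45, 14:45-17:00.
So the common availability across everyone is 09:15-10:45, 14:45-17:00.

09:15-10:45, 14:45-17:00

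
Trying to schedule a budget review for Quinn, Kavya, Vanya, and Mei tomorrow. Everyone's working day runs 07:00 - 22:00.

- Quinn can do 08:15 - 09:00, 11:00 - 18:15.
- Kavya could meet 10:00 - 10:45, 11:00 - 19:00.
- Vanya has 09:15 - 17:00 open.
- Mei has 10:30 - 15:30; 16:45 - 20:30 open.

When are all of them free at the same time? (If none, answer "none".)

Quinn ∩ Kavya: 11:00-18:15.
Quinn ∩ Kavya ∩ Vanya: 11:00-17:00.
Quinn ∩ Kavya ∩ Vanya ∩ Mei: 11:00-15:30, 16:45-17:00.

11:00-15:30, 16:45-17:00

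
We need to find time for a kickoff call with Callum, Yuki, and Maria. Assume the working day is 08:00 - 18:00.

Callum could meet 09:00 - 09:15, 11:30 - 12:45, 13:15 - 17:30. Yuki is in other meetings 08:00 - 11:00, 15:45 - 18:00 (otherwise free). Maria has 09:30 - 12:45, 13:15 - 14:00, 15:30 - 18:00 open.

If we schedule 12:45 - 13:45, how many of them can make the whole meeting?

1

Callum free: 09:00-09:15, 11:30-12:45, 13:15-17:30.
Yuki free: 11:00-15:45 (invert busy blocks within the working day).
Maria free: 09:30-12:45, 13:15-14:00, 15:30-18:00.
Yuki can make the full 12:45-13:45 slot — that's 1.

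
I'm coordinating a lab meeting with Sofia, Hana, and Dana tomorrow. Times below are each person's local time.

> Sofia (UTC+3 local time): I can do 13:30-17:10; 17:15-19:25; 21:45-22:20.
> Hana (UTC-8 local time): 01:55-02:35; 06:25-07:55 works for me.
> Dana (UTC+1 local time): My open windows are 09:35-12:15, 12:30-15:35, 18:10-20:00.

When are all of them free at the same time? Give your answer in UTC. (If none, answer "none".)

10:30-10:35, 14:25-14:35

Sofia in UTC: 10:30-14:10, 14:15-16:25, 18:45-19:20 (subtract 3h to convert from UTC+3).
Hana in UTC: 09:55-10:35, 14:25-15:55 (add 8h to convert from UTC-8).
Dana in UTC: 08:35-11:15, 11:30-14:35, 17:10-19:00 (subtract 1h to convert from UTC+1).
Sofia ∩ Hana: 10:30-10:35, 14:25-15:55.
Sofia ∩ Hana ∩ Dana: 10:30-10:35, 14:25-14:35.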